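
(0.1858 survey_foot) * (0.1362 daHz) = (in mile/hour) 0.1725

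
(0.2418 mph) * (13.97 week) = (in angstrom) 9.133e+15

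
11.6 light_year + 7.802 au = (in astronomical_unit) 7.336e+05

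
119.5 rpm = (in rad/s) 12.51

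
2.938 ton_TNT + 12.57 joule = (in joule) 1.229e+10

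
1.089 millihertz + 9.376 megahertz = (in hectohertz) 9.376e+04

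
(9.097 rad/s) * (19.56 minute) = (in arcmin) 3.67e+07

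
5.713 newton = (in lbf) 1.284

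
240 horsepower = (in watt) 1.79e+05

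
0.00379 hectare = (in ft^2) 408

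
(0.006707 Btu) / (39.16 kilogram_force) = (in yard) 0.02015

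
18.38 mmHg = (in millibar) 24.5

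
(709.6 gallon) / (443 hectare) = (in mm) 0.0006063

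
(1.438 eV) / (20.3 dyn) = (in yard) 1.241e-15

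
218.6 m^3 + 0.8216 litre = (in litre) 2.186e+05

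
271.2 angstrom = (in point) 7.688e-05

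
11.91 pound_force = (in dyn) 5.298e+06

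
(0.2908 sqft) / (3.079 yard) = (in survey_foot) 0.03148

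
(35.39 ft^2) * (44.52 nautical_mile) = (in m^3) 2.711e+05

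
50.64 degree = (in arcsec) 1.823e+05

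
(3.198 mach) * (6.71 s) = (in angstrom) 7.307e+13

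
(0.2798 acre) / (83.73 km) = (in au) 9.04e-14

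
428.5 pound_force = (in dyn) 1.906e+08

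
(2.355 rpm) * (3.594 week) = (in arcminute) 1.843e+09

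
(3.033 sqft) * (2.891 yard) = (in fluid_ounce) 2.519e+04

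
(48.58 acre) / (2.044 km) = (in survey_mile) 0.05976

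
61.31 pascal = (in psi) 0.008892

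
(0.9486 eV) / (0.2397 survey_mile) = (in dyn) 3.94e-17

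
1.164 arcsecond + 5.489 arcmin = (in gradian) 0.102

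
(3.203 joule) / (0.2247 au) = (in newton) 9.529e-11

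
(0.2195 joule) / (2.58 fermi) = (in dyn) 8.508e+18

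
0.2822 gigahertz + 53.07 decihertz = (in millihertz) 2.822e+11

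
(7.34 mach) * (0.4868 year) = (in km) 3.837e+07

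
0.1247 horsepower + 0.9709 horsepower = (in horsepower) 1.096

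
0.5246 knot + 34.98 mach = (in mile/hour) 2.664e+04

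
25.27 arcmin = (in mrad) 7.351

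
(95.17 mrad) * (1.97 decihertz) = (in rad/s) 0.01875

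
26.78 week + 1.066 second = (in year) 0.5136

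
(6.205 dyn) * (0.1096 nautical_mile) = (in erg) 1.259e+05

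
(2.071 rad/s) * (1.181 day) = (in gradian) 1.345e+07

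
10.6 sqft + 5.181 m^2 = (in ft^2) 66.37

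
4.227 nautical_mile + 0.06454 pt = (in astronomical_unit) 5.233e-08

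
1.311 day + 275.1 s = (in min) 1892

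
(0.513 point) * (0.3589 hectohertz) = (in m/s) 0.006495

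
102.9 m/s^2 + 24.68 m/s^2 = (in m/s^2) 127.6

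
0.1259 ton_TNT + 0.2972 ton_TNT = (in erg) 1.77e+16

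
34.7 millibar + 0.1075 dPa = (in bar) 0.0347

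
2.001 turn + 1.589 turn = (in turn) 3.59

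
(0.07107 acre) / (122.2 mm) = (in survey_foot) 7722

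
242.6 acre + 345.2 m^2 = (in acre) 242.7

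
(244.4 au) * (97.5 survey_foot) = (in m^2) 1.087e+15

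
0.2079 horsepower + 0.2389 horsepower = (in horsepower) 0.4468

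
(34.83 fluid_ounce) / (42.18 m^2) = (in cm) 0.002442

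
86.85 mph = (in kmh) 139.8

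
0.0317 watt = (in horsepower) 4.251e-05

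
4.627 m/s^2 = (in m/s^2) 4.627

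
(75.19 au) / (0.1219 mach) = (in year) 8593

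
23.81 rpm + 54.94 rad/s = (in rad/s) 57.43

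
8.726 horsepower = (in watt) 6507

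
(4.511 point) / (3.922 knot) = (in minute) 1.315e-05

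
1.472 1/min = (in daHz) 0.002453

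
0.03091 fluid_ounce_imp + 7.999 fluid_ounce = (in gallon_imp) 0.05223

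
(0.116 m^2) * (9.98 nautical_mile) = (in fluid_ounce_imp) 7.546e+07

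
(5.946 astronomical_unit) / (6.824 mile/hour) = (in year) 9246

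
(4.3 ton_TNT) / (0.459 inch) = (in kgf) 1.574e+11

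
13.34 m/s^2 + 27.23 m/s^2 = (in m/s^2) 40.57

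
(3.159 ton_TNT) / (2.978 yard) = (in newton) 4.854e+09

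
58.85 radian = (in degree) 3372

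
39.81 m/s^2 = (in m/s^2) 39.81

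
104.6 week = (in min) 1.054e+06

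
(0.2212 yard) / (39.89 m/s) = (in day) 5.869e-08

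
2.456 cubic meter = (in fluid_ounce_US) 8.305e+04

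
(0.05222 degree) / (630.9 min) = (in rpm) 2.299e-07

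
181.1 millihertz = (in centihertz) 18.11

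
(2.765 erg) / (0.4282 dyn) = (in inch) 2.542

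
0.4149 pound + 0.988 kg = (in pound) 2.593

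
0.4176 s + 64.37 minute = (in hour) 1.073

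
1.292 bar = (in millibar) 1292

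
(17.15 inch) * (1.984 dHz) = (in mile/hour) 0.1933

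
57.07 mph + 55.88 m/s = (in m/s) 81.39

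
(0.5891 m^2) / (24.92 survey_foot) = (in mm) 77.56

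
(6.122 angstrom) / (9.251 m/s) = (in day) 7.659e-16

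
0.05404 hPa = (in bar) 5.404e-05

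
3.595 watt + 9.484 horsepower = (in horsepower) 9.489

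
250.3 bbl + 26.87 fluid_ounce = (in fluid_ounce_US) 1.346e+06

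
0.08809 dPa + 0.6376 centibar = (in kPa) 0.6376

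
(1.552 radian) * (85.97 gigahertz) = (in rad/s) 1.334e+11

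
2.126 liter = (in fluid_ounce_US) 71.89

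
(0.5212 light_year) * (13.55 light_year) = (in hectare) 6.321e+28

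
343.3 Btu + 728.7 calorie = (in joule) 3.652e+05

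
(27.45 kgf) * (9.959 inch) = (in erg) 6.809e+08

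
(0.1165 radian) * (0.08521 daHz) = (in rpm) 0.948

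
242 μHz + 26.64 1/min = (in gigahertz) 4.442e-10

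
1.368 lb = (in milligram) 6.205e+05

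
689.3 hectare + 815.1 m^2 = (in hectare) 689.4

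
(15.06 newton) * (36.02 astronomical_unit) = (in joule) 8.115e+13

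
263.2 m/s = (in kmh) 947.5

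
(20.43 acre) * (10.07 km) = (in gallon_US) 2.199e+11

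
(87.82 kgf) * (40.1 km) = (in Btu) 3.273e+04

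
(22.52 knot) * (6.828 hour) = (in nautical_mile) 153.8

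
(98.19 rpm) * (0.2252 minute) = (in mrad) 1.389e+05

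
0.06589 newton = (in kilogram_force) 0.006719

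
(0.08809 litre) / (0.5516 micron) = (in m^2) 159.7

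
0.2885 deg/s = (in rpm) 0.04808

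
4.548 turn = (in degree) 1637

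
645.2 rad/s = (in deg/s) 3.697e+04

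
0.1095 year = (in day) 39.97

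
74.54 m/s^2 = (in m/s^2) 74.54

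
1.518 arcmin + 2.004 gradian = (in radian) 0.03192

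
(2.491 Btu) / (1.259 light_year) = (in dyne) 2.206e-08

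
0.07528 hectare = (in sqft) 8103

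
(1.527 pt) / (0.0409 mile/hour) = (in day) 3.41e-07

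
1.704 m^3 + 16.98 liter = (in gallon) 454.6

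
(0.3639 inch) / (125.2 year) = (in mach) 6.875e-15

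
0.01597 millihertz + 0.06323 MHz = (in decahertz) 6323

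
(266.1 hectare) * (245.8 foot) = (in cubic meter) 1.994e+08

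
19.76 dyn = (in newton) 0.0001976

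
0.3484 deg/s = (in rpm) 0.05807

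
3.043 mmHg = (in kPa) 0.4057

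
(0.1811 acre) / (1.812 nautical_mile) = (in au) 1.46e-12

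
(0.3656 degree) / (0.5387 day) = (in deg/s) 7.855e-06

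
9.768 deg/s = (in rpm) 1.628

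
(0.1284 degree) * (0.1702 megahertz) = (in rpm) 3642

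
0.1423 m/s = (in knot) 0.2766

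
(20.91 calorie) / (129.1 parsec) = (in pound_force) 4.937e-18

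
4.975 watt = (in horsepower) 0.006672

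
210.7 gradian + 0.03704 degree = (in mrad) 3310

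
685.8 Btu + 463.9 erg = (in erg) 7.236e+12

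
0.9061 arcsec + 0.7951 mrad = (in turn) 0.0001272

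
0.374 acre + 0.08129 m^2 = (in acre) 0.374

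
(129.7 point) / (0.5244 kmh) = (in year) 9.96e-09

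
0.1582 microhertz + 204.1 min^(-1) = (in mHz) 3402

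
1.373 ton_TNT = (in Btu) 5.445e+06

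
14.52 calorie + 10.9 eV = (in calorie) 14.52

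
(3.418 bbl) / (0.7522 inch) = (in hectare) 0.002844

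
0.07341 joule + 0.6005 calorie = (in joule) 2.586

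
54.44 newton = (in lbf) 12.24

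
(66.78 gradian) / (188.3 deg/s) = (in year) 1.012e-08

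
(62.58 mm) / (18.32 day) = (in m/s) 3.954e-08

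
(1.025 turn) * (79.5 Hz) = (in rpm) 4889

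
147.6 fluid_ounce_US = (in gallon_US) 1.153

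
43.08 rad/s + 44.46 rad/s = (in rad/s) 87.54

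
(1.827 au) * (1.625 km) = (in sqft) 4.781e+15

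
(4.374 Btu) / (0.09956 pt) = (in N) 1.314e+08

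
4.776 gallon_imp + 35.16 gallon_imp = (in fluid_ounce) 6139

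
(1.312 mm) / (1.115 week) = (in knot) 3.782e-09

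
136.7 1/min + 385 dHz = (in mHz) 4.078e+04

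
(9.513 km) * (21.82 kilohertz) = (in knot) 4.035e+08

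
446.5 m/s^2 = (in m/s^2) 446.5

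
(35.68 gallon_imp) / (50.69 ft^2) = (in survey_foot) 0.113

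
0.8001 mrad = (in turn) 0.0001273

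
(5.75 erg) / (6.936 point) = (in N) 0.000235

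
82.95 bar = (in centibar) 8295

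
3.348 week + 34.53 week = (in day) 265.1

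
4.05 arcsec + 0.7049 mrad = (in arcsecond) 149.4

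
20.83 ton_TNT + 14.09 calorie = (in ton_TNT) 20.83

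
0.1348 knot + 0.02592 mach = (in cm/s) 889.5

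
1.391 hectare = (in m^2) 1.391e+04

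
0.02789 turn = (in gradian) 11.16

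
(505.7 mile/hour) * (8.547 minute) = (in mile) 72.04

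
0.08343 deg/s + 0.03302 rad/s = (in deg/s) 1.975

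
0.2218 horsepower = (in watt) 165.4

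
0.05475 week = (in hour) 9.198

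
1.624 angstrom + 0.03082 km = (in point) 8.736e+04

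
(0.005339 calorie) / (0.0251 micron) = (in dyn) 8.9e+10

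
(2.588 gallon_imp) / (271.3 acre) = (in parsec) 3.473e-25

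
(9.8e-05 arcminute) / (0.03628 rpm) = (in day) 8.684e-11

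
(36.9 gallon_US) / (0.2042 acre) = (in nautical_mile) 9.127e-08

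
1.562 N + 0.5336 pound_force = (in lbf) 0.8848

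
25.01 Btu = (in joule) 2.639e+04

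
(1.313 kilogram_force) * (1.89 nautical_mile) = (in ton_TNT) 1.077e-05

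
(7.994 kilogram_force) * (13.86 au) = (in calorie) 3.885e+13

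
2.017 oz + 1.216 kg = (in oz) 44.91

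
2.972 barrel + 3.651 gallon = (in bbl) 3.059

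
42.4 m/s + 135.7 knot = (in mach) 0.3295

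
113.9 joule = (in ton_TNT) 2.722e-08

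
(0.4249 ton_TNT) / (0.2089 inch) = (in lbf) 7.532e+10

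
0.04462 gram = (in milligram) 44.62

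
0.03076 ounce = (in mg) 872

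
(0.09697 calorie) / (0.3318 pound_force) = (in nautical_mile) 0.0001484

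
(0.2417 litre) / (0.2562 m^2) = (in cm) 0.09434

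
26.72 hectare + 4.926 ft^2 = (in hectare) 26.72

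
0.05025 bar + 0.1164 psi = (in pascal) 5828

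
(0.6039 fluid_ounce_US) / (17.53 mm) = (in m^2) 0.001019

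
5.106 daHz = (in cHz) 5106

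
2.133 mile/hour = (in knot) 1.854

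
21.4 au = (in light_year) 0.0003384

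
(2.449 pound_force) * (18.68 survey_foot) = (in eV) 3.871e+20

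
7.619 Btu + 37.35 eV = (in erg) 8.038e+10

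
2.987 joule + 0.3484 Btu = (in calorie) 88.57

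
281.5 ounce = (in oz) 281.5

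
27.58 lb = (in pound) 27.58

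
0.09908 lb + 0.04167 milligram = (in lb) 0.09908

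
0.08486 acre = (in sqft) 3697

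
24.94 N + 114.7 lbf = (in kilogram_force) 54.57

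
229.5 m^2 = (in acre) 0.05671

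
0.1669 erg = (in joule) 1.669e-08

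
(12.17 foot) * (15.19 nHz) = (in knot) 1.095e-07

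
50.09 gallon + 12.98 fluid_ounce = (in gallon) 50.19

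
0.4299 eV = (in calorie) 1.646e-20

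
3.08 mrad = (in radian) 0.00308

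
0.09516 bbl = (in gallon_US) 3.997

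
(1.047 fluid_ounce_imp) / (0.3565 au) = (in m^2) 5.578e-16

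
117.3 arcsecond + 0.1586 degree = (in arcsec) 688.3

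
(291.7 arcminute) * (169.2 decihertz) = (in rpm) 13.71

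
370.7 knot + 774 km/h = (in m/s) 405.7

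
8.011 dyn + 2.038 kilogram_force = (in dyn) 1.999e+06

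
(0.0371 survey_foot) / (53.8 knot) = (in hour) 1.135e-07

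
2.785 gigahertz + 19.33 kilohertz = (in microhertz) 2.785e+15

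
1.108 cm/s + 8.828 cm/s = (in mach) 0.0002918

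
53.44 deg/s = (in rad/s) 0.9327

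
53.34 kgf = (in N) 523.1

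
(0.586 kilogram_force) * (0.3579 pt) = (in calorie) 0.0001734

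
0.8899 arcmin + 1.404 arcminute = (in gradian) 0.04248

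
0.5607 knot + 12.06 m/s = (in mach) 0.03627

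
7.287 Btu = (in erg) 7.688e+10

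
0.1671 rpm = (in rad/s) 0.0175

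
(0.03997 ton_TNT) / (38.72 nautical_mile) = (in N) 2332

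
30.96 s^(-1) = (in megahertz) 3.096e-05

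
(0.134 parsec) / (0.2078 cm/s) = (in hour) 5.527e+14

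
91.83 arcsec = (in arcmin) 1.53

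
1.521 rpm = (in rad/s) 0.1593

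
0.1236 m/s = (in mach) 0.000363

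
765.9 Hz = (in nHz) 7.659e+11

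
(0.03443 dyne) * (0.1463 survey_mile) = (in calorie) 1.937e-05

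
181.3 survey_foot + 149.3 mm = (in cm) 5541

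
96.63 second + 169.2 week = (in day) 1184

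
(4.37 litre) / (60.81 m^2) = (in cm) 0.007186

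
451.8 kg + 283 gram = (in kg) 452.1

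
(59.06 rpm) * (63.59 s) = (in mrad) 3.933e+05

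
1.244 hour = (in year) 0.000142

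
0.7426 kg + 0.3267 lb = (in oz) 31.42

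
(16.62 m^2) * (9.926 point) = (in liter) 58.2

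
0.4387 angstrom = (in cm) 4.387e-09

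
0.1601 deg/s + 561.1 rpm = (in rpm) 561.1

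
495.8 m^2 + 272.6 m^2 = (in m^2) 768.4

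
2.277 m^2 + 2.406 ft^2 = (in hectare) 0.0002501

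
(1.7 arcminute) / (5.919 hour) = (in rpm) 2.216e-07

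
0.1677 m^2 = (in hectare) 1.677e-05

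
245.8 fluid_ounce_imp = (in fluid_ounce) 236.2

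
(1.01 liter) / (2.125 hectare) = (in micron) 0.04753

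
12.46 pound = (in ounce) 199.4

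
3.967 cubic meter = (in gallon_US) 1048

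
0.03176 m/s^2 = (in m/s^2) 0.03176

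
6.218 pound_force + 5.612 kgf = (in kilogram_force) 8.432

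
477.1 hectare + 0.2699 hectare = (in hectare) 477.4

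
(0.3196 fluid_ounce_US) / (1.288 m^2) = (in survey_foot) 2.408e-05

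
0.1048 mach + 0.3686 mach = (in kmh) 580.3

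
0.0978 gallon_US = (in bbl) 0.002329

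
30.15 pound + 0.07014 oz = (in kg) 13.68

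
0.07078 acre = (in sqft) 3083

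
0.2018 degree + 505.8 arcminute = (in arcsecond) 3.107e+04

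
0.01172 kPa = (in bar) 0.0001172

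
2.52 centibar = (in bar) 0.0252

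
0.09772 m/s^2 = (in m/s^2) 0.09772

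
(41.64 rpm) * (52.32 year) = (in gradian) 4.58e+11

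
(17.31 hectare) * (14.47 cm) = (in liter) 2.505e+07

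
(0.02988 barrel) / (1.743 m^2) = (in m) 0.002725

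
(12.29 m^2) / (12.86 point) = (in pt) 7.679e+06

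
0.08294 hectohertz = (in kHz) 0.008294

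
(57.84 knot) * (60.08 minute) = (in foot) 3.519e+05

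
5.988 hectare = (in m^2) 5.988e+04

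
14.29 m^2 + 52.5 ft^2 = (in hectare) 0.001917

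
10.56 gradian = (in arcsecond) 3.421e+04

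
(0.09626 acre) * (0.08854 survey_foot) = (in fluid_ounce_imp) 3.7e+05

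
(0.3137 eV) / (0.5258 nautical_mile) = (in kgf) 5.263e-24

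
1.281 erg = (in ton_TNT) 3.062e-17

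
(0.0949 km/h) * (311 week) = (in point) 1.406e+10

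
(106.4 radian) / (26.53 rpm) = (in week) 6.332e-05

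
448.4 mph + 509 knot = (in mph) 1034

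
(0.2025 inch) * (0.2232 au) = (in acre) 4.244e+04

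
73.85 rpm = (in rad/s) 7.734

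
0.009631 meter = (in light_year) 1.018e-18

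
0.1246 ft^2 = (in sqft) 0.1246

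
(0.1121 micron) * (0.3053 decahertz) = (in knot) 6.653e-07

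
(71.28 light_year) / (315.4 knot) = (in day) 4.81e+10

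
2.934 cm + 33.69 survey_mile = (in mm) 5.422e+07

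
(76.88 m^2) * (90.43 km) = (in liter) 6.952e+09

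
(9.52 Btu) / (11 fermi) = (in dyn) 9.131e+22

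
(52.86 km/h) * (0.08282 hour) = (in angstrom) 4.378e+13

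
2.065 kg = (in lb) 4.553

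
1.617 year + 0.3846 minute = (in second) 5.099e+07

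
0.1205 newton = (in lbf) 0.02709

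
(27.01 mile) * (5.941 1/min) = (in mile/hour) 9628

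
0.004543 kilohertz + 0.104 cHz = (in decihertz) 45.44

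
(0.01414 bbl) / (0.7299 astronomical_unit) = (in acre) 5.088e-18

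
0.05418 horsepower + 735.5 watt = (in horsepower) 1.041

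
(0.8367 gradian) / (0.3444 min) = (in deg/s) 0.03644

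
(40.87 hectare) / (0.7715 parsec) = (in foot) 5.633e-11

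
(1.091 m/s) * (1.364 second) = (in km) 0.001488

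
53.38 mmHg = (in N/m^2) 7117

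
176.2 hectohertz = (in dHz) 1.762e+05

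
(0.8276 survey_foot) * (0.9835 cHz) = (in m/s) 0.002481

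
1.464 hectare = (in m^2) 1.464e+04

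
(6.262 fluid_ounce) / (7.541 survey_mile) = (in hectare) 1.526e-12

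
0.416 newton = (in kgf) 0.04242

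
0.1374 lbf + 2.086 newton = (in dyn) 2.697e+05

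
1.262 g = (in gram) 1.262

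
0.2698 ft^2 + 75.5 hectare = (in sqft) 8.127e+06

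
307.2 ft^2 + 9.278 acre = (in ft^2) 4.045e+05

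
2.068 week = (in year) 0.03966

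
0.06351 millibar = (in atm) 6.268e-05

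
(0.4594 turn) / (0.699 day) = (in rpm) 0.0004564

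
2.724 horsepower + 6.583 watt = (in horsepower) 2.733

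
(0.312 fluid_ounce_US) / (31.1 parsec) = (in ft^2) 1.035e-22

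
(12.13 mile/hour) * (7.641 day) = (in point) 1.015e+10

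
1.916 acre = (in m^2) 7754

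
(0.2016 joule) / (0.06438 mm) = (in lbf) 704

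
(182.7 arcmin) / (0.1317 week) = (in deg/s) 3.823e-05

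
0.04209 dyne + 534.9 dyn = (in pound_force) 0.001203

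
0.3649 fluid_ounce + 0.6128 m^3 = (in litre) 612.8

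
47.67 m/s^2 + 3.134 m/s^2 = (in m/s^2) 50.8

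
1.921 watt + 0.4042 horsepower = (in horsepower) 0.4068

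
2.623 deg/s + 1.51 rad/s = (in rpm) 14.86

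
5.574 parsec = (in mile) 1.069e+14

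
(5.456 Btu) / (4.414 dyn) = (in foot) 4.279e+08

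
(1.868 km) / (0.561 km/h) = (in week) 0.01982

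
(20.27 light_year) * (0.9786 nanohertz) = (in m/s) 1.877e+08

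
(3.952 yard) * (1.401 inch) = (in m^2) 0.1286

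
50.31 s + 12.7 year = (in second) 4.005e+08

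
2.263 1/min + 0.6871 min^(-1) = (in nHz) 4.917e+07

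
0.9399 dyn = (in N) 9.399e-06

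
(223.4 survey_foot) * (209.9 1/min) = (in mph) 532.9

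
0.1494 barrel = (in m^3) 0.02375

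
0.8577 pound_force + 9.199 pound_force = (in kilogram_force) 4.562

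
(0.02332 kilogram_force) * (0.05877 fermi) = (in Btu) 1.274e-20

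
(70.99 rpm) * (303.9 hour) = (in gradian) 5.178e+08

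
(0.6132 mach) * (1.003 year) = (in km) 6.604e+06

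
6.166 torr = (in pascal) 822.1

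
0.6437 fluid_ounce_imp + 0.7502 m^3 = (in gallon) 198.2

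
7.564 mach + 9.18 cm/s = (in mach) 7.564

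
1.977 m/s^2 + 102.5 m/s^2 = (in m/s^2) 104.5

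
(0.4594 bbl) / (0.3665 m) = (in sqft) 2.145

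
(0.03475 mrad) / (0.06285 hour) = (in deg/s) 8.8e-06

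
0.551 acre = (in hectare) 0.223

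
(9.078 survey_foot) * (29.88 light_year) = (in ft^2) 8.419e+18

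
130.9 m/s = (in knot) 254.4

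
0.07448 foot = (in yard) 0.02483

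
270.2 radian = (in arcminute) 9.289e+05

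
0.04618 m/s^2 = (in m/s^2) 0.04618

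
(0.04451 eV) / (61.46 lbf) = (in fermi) 2.608e-08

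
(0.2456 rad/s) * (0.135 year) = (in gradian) 6.657e+07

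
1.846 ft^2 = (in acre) 4.238e-05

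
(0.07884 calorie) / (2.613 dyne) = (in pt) 3.578e+07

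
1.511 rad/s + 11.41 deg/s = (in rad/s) 1.71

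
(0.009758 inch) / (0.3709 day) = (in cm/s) 7.734e-07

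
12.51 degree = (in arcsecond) 4.504e+04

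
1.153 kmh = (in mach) 0.0009406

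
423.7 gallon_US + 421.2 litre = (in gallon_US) 535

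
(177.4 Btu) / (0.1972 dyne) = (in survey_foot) 3.114e+11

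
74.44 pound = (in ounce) 1191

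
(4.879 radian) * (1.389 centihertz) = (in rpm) 0.6471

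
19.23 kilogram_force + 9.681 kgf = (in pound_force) 63.74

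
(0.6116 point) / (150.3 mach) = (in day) 4.88e-14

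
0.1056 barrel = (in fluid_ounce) 567.7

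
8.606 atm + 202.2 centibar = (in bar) 10.74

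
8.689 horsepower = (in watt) 6479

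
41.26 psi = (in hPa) 2845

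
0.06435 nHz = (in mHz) 6.435e-08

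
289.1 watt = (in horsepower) 0.3877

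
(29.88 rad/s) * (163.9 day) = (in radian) 4.231e+08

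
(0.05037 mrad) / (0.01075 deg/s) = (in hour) 7.457e-05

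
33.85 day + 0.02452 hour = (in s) 2.925e+06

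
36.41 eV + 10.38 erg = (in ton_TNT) 2.481e-16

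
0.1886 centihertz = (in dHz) 0.01886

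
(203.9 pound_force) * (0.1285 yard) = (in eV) 6.652e+20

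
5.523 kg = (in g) 5523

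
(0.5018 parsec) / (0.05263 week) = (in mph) 1.088e+12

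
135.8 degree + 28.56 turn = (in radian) 181.8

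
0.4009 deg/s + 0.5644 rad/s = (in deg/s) 32.74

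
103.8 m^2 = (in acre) 0.02565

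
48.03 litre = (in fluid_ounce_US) 1624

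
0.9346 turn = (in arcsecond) 1.211e+06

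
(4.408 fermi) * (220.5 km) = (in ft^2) 1.046e-08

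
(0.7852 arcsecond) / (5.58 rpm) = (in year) 2.066e-13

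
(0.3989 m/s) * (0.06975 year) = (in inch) 3.454e+07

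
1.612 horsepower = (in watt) 1202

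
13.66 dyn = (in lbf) 3.071e-05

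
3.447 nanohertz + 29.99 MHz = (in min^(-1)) 1.799e+09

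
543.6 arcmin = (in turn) 0.02517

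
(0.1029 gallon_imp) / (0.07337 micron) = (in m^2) 6376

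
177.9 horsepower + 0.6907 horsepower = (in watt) 1.332e+05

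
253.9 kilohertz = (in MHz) 0.2539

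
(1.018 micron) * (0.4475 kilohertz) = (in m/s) 0.0004556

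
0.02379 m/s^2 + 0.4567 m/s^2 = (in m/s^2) 0.4805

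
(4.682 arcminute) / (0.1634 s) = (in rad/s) 0.008335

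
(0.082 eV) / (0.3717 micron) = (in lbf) 7.946e-15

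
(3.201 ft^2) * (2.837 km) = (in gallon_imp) 1.856e+05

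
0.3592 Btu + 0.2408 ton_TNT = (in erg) 1.008e+16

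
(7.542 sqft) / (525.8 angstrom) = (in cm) 1.333e+09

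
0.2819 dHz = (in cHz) 2.819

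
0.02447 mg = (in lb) 5.395e-08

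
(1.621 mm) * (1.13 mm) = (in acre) 4.526e-10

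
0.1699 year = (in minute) 8.93e+04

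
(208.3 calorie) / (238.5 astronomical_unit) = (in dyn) 2.443e-06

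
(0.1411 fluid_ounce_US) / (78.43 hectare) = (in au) 3.556e-23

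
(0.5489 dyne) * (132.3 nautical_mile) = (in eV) 8.394e+18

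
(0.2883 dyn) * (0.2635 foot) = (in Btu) 2.195e-10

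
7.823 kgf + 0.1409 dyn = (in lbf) 17.25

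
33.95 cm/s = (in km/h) 1.222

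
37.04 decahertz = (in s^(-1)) 370.4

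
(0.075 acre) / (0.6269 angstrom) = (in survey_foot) 1.588e+13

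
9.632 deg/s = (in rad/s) 0.1681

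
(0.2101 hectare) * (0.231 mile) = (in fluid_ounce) 2.641e+10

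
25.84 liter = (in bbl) 0.1625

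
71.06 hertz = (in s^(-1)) 71.06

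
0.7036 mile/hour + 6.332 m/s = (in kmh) 23.93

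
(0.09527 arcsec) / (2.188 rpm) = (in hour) 5.6e-10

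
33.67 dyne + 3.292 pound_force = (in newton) 14.64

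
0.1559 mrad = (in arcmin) 0.5359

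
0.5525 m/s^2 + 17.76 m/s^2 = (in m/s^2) 18.31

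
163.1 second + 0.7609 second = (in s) 163.9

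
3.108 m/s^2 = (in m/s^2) 3.108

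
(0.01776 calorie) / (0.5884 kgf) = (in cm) 1.288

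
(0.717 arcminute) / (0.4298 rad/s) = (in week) 8.024e-10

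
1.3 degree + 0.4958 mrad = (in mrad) 23.19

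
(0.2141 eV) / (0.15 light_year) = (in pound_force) 5.434e-36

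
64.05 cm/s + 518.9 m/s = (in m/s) 519.5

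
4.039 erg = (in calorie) 9.653e-08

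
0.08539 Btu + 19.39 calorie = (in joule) 171.2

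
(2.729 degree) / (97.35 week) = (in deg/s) 4.635e-08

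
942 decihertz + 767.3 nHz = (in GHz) 9.42e-08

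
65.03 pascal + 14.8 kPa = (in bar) 0.1487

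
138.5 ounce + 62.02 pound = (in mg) 3.206e+07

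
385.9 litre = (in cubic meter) 0.3859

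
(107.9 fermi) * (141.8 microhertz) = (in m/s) 1.53e-17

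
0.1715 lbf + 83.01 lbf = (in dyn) 3.7e+07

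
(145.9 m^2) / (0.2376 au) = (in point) 1.164e-05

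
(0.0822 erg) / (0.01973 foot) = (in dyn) 0.1367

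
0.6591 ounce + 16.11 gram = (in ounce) 1.227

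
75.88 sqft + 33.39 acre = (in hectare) 13.51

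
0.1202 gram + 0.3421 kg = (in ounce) 12.07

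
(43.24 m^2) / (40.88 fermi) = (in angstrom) 1.058e+25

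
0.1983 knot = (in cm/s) 10.2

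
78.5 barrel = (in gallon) 3297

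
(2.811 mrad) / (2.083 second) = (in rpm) 0.01289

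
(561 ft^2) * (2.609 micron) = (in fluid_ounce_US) 4.598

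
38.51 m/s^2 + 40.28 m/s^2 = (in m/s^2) 78.79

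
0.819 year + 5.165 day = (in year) 0.8332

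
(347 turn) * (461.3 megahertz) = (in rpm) 9.604e+12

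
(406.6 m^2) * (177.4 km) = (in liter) 7.213e+10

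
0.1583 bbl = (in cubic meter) 0.02517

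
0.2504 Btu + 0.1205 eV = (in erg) 2.642e+09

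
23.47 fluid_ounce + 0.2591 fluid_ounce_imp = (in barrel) 0.004412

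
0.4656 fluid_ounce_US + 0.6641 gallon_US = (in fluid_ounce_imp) 88.96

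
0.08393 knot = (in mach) 0.0001268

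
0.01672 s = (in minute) 0.0002787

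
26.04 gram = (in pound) 0.05741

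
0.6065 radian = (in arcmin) 2085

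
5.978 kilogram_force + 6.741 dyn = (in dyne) 5.862e+06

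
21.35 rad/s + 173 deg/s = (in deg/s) 1396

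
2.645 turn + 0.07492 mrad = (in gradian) 1058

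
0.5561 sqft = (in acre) 1.277e-05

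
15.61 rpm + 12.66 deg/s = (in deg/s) 106.3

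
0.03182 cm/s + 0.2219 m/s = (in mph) 0.4971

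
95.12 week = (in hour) 1.598e+04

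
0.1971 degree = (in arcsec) 709.6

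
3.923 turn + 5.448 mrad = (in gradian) 1570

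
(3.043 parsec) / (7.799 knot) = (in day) 2.709e+11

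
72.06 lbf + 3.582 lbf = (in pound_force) 75.64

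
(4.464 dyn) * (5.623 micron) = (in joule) 2.51e-10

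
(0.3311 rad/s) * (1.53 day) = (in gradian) 2.786e+06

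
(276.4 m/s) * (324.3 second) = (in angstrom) 8.964e+14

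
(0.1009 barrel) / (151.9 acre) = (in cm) 2.61e-06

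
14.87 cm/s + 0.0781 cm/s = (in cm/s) 14.95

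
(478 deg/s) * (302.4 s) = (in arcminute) 8.673e+06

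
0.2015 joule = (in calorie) 0.04816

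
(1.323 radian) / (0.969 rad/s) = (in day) 1.58e-05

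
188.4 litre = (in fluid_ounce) 6371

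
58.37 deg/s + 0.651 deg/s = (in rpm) 9.837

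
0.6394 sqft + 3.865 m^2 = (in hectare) 0.0003924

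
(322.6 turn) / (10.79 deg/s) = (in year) 0.0003413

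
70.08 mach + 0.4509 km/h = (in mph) 5.338e+04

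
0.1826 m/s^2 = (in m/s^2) 0.1826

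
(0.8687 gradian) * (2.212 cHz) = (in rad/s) 0.0003018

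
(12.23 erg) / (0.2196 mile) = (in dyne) 0.0003461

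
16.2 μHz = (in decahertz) 1.62e-06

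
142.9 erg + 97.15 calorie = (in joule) 406.5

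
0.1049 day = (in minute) 151.1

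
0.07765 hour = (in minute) 4.659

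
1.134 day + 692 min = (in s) 1.395e+05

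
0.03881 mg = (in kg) 3.881e-08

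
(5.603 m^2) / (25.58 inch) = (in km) 0.008624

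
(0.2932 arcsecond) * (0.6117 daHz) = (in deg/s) 0.0004982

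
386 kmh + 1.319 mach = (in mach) 1.634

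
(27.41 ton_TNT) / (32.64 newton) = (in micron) 3.514e+15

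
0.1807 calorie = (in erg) 7.56e+06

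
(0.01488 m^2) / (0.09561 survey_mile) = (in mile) 6.009e-08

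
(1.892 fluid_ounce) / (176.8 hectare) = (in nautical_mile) 1.709e-14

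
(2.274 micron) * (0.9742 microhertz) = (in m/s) 2.215e-12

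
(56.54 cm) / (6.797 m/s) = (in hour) 2.311e-05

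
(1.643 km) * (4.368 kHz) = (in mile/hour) 1.605e+07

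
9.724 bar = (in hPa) 9724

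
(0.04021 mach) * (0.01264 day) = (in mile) 9.291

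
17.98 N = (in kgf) 1.833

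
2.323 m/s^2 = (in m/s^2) 2.323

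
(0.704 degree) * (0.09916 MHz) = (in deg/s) 6.981e+04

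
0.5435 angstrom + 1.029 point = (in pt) 1.029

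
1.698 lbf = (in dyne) 7.553e+05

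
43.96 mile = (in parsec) 2.293e-12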